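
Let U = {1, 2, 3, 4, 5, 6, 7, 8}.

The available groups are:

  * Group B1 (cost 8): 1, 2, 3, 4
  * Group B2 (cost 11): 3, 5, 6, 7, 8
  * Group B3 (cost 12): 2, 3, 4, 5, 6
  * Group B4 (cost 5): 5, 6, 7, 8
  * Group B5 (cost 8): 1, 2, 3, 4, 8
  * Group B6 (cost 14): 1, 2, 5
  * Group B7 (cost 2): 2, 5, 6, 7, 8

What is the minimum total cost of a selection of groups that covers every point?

B1, B7 together cover every point (B1 ∪ B7 = {1, 2, 3, 4, 5, 6, 7, 8}); total cost 8 + 2 = 10.
No covering selection has total cost below 10.

10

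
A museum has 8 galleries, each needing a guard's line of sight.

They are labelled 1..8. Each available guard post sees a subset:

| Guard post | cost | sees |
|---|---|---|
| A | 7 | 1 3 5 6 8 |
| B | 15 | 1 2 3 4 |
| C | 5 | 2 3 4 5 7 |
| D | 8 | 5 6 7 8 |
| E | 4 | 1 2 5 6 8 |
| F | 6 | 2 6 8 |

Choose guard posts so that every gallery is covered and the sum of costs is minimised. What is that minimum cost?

9

C, E together cover every gallery (C ∪ E = {1, 2, 3, 4, 5, 6, 7, 8}); total cost 5 + 4 = 9.
No covering selection has total cost below 9.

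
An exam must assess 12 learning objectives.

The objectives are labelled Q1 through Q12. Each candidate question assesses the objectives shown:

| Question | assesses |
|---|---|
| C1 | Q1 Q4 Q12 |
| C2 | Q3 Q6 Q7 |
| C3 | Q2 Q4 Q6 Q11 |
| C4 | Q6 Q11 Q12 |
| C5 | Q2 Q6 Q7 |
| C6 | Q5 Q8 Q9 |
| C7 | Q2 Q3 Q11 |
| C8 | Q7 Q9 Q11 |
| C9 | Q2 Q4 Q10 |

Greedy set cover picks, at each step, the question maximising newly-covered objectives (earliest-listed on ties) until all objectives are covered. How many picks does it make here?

Greedy: pick C3 (covers 4 new) → pick C6 (covers 3 new) → pick C1 (covers 2 new) → pick C2 (covers 2 new) → pick C9 (covers 1 new). Total picks: 5.

5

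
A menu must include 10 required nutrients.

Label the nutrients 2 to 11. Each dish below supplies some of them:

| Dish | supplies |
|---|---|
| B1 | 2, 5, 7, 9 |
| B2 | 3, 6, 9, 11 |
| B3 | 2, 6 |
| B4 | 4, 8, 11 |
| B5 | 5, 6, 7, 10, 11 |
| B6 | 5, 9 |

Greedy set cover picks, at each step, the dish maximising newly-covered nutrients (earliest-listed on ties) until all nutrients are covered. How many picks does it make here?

4

Greedy: pick B5 (covers 5 new) → pick B1 (covers 2 new) → pick B4 (covers 2 new) → pick B2 (covers 1 new). Total picks: 4.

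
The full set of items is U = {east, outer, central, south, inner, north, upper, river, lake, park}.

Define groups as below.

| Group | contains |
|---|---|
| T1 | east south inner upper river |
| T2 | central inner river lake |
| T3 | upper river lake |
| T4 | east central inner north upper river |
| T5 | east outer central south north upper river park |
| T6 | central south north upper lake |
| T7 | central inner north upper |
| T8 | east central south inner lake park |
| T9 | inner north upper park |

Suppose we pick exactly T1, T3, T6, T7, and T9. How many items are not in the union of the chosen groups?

Union of T1, T3, T6, T7, T9 = {east, central, south, inner, north, upper, river, lake, park}.
Not covered: outer — 1 item.

1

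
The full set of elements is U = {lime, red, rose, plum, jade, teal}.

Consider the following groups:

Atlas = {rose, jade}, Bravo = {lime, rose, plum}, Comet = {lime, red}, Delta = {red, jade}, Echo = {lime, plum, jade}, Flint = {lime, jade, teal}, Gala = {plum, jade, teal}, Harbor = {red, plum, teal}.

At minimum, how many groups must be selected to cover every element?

3

Atlas, Comet, and Harbor cover everything between them: the union {lime, red, rose, plum, jade, teal} is all of U.
No 2 of the 8 groups cover everything (all 28 combinations miss at least one element), so 3 is optimal.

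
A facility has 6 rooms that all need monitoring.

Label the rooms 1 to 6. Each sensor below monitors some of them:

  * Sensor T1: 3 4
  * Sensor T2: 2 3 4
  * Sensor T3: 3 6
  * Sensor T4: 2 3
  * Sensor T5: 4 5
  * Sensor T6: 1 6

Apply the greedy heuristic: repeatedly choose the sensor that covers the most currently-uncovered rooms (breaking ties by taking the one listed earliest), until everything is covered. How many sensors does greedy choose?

3

Greedy: pick T2 (covers 3 new) → pick T6 (covers 2 new) → pick T5 (covers 1 new). Total picks: 3.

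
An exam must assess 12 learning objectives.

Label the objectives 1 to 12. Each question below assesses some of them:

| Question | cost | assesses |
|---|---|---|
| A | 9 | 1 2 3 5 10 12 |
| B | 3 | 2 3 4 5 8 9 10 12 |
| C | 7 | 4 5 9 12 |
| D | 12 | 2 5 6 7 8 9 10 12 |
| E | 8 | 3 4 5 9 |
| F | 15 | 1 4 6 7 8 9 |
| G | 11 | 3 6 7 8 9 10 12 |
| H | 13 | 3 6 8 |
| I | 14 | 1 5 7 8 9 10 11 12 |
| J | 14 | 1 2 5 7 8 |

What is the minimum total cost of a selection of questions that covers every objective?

28

B, G, I together cover every objective (B ∪ G ∪ I = {1, 2, 3, 4, 5, 6, 7, 8, 9, 10, 11, 12}); total cost 3 + 11 + 14 = 28.
No covering selection has total cost below 28.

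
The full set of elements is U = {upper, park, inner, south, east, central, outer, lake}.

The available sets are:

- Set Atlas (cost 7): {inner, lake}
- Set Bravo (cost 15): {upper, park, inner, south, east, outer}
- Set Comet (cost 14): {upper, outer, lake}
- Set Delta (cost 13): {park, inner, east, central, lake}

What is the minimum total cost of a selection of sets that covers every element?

28

Bravo, Delta together cover every element (Bravo ∪ Delta = {upper, park, inner, south, east, central, outer, lake}); total cost 15 + 13 = 28.
No covering selection has total cost below 28.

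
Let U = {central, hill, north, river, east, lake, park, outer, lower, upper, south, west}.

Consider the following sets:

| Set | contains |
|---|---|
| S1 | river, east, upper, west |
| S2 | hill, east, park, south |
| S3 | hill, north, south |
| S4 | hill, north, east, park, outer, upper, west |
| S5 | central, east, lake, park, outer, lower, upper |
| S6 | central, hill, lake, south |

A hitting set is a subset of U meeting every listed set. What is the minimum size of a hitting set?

2

H = {hill, upper} meets every set (each contains at least one member of H), and |H| = 2.
The sets S1, S6 are pairwise disjoint, so any hitting set needs a separate point for each — at least 2. Hence 2 is optimal.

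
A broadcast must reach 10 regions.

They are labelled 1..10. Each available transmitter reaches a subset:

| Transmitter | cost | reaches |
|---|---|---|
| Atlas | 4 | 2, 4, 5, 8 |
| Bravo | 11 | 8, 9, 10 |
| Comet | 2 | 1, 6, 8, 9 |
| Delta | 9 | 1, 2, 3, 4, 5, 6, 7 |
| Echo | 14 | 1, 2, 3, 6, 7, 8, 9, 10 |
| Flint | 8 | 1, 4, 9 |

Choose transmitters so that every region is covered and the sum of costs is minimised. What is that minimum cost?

18

Atlas, Echo together cover every region (Atlas ∪ Echo = {1, 2, 3, 4, 5, 6, 7, 8, 9, 10}); total cost 4 + 14 = 18.
The greedy pick Comet, Atlas, Delta, Bravo costs 26; no covering selection beats 18.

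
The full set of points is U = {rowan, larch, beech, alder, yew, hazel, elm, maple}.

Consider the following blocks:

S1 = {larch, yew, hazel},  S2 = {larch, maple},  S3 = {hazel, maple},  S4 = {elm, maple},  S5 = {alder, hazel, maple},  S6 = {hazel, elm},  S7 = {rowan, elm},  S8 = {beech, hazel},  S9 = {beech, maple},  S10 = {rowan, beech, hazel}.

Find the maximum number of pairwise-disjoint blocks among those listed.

3

S2, S7, S8 are pairwise disjoint (S2={larch,maple}; S7={rowan,elm}; S8={beech,hazel}).
Every remaining block overlaps one of these, and no 4 of the listed blocks are pairwise disjoint, so 3 is the maximum.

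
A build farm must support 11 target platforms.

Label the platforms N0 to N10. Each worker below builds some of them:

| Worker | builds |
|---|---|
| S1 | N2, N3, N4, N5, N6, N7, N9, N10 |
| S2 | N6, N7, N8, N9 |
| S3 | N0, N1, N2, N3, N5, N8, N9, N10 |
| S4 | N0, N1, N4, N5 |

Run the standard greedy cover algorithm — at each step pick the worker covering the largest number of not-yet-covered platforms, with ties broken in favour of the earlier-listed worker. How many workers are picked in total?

Greedy: pick S1 (covers 8 new) → pick S3 (covers 3 new). Total picks: 2.

2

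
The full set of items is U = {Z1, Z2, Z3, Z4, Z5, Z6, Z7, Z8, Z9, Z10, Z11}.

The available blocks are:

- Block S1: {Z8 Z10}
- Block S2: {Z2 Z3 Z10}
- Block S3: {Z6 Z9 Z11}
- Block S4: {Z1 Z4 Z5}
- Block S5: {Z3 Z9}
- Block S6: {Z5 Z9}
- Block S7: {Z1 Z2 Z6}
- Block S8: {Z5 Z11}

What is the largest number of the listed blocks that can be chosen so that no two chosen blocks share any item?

4

S1, S5, S7, S8 are pairwise disjoint (S1={Z8,Z10}; S5={Z3,Z9}; S7={Z1,Z2,Z6}; S8={Z5,Z11}).
Every remaining block overlaps one of these, and no 5 of the listed blocks are pairwise disjoint, so 4 is the maximum.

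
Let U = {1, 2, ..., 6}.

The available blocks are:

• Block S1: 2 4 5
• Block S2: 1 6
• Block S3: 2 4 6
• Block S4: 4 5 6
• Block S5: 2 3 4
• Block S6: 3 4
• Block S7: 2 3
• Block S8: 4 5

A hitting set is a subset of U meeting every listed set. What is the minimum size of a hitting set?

The 3 points {3, 4, 6} hit every block.
The blocks S2, S7, S8 are pairwise disjoint, so any hitting set needs a separate point for each — at least 3. Hence 3 is optimal.

3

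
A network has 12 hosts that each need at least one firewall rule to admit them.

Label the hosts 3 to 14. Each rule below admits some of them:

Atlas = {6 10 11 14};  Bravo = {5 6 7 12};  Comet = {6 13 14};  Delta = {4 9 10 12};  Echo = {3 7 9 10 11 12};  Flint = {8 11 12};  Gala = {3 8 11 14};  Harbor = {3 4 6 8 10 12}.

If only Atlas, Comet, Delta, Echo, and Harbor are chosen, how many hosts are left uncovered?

Union of Atlas, Comet, Delta, Echo, Harbor = {3, 4, 6, 7, 8, 9, 10, 11, 12, 13, 14}.
Not covered: 5 — 1 host.

1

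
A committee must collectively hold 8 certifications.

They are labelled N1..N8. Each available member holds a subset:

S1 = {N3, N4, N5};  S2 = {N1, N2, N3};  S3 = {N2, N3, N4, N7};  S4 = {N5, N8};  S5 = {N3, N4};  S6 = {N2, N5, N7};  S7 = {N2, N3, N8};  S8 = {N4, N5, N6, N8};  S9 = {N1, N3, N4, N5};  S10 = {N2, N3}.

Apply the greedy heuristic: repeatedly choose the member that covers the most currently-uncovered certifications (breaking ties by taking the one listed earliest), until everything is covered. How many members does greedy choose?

Greedy: pick S3 (covers 4 new) → pick S8 (covers 3 new) → pick S2 (covers 1 new). Total picks: 3.

3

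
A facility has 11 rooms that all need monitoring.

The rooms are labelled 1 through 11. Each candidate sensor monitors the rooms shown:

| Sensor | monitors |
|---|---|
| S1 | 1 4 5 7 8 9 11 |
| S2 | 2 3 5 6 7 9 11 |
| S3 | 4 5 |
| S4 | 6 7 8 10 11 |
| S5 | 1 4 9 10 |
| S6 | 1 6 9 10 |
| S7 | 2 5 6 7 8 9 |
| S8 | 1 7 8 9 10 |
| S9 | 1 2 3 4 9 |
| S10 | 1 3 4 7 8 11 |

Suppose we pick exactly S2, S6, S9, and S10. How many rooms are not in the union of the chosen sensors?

0

Union of S2, S6, S9, S10 = {1, 2, 3, 4, 5, 6, 7, 8, 9, 10, 11} — that's every room, so 0 are uncovered.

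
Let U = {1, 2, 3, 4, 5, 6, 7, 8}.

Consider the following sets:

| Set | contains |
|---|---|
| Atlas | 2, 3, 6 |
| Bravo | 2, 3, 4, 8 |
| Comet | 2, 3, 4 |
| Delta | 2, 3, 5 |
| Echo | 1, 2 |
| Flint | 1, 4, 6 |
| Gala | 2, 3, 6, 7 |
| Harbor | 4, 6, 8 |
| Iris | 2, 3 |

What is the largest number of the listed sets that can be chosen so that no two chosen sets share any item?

2

Echo, Harbor are pairwise disjoint (Echo={1,2}; Harbor={4,6,8}).
Every remaining set overlaps one of these, and no 3 of the listed sets are pairwise disjoint, so 2 is the maximum.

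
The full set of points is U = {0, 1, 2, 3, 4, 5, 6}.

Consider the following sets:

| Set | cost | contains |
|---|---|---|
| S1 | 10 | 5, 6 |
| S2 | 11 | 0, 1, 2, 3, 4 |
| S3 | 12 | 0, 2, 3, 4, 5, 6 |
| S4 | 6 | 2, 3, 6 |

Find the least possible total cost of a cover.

21

S1, S2 together cover every point (S1 ∪ S2 = {0, 1, 2, 3, 4, 5, 6}); total cost 10 + 11 = 21.
The greedy pick S3, S2 costs 23; no covering selection beats 21.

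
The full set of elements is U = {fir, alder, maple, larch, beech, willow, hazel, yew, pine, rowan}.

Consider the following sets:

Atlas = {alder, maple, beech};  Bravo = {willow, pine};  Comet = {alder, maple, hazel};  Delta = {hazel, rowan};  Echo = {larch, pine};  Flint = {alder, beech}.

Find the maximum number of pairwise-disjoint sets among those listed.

Atlas, Delta, Echo are pairwise disjoint (Atlas={alder,maple,beech}; Delta={hazel,rowan}; Echo={larch,pine}).
Every remaining set overlaps one of these, and no 4 of the listed sets are pairwise disjoint, so 3 is the maximum.

3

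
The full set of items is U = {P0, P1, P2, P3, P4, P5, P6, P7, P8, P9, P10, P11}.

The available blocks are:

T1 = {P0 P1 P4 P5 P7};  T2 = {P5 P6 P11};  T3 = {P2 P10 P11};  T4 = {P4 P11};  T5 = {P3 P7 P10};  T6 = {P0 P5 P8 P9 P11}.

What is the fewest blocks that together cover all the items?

Take {T1, T2, T3, T5, T6}. Their union is {P0, P1, P2, P3, P4, P5, P6, P7, P8, P9, P10, P11}, which is all 12 items.
No 4 of the 6 blocks cover everything (all 15 combinations miss at least one item), so 5 is optimal.

5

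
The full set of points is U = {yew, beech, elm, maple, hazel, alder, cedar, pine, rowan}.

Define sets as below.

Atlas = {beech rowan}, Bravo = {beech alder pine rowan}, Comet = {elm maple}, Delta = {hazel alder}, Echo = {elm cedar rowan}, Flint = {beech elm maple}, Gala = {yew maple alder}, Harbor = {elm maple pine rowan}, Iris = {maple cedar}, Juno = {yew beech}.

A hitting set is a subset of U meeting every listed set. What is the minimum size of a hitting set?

4

The 4 points {beech, elm, maple, hazel} hit every set.
No choice of 3 points meets every set, so 4 is the minimum.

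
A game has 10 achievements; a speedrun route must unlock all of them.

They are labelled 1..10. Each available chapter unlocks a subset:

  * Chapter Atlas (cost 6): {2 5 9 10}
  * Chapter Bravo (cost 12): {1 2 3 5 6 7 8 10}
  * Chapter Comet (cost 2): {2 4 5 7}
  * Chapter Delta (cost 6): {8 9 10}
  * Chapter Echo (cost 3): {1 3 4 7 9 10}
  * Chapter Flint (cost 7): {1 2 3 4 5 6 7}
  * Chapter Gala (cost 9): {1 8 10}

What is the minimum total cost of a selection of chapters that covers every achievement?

Delta, Flint together cover every achievement (Delta ∪ Flint = {1, 2, 3, 4, 5, 6, 7, 8, 9, 10}); total cost 6 + 7 = 13.
The greedy pick Comet, Echo, Bravo costs 17; no covering selection beats 13.

13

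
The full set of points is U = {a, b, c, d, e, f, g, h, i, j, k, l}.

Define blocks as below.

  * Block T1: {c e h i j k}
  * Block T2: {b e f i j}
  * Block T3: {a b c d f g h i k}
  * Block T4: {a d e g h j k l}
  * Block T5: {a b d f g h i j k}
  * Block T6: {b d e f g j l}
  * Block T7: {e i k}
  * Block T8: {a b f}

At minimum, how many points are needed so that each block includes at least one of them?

2

The 2 points {b, e} hit every block.
The blocks T7, T8 are pairwise disjoint, so any hitting set needs a separate point for each — at least 2. Hence 2 is optimal.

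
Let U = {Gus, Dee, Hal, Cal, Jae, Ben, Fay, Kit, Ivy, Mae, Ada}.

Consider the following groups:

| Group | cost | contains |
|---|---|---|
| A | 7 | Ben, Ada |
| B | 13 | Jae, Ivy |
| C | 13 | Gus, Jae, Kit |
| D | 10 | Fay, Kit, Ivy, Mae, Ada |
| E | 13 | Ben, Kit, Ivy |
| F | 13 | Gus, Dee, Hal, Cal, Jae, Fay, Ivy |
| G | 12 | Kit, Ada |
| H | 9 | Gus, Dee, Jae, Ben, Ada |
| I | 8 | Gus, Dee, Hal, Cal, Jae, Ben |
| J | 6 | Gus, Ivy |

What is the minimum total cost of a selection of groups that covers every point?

D, I together cover every point (D ∪ I = {Gus, Dee, Hal, Cal, Jae, Ben, Fay, Kit, Ivy, Mae, Ada}); total cost 10 + 8 = 18.
No covering selection has total cost below 18.

18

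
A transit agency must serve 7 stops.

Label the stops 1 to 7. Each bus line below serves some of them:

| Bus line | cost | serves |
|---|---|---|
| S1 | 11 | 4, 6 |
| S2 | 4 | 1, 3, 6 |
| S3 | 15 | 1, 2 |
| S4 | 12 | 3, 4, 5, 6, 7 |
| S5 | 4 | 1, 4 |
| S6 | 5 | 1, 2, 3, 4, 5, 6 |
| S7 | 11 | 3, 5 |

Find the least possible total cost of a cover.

17

S4, S6 together cover every stop (S4 ∪ S6 = {1, 2, 3, 4, 5, 6, 7}); total cost 12 + 5 = 17.
No covering selection has total cost below 17.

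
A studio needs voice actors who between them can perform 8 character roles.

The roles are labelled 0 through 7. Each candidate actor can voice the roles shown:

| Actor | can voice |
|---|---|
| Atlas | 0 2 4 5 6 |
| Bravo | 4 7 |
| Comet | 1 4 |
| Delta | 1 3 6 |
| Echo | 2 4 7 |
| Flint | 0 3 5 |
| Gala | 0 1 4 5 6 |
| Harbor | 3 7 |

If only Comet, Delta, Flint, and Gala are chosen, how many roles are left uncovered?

Union of Comet, Delta, Flint, Gala = {0, 1, 3, 4, 5, 6}.
Not covered: 2, 7 — 2 roles.

2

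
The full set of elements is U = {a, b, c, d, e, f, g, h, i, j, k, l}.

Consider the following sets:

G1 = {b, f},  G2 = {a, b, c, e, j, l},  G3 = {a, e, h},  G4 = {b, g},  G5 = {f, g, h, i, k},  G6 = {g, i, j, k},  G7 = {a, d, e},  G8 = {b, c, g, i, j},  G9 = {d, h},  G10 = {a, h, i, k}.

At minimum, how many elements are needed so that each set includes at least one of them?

4

T = {a, b, d, k} meets every set (each contains at least one member of T), and |T| = 4.
No choice of 3 elements meets every set, so 4 is the minimum.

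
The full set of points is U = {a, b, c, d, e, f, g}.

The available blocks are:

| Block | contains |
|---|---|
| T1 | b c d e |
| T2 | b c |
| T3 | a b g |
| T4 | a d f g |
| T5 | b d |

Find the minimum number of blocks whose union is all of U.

2

T1 and T4 cover everything between them: the union {a, b, c, d, e, f, g} is all of U.
No single block has all 7 points (the largest, T1, has 4), so 2 is optimal.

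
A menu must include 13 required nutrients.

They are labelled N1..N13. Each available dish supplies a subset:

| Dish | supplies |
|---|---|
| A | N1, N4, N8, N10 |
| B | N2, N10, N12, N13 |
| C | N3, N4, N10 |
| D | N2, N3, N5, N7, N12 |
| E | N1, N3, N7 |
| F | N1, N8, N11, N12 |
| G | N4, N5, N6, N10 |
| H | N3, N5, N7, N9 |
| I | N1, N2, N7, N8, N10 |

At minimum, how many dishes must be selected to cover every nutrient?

B and F and G and H together: B ∪ F ∪ G ∪ H = {N1, N2, N3, N4, N5, N6, N7, N8, N9, N10, N11, N12, N13} — every nutrient is covered.
Only G contains N6, so G is forced; the remaining 9 nutrients need at least 3 more dishes (each remaining dish adds at most 4) — so at least 4 dishes are needed, and 4 is optimal.

4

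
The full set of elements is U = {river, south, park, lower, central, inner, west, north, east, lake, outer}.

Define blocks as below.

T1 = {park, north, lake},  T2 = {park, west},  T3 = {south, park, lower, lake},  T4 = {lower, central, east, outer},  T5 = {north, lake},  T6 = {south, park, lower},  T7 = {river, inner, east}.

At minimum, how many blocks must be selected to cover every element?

5

T2, T4, T5, T6, and T7 cover everything between them: the union {river, south, park, lower, central, inner, west, north, east, lake, outer} is all of U.
No 4 of the 7 blocks cover everything (all 35 combinations miss at least one element), so 5 is optimal.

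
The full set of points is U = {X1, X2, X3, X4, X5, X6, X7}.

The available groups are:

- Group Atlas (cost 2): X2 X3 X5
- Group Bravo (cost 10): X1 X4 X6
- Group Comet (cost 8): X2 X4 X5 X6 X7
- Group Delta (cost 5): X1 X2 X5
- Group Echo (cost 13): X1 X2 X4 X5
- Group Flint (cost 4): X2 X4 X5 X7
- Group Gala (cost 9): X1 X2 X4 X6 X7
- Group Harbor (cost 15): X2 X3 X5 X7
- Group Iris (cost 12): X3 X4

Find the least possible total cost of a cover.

Atlas, Gala together cover every point (Atlas ∪ Gala = {X1, X2, X3, X4, X5, X6, X7}); total cost 2 + 9 = 11.
The greedy pick Atlas, Flint, Gala costs 15; no covering selection beats 11.

11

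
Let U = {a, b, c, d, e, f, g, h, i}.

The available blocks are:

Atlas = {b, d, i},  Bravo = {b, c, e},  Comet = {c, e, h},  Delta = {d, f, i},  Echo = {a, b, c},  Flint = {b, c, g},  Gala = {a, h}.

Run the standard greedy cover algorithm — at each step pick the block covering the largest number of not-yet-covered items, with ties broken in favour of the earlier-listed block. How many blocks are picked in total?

Greedy: pick Atlas (covers 3 new) → pick Comet (covers 3 new) → pick Delta (covers 1 new) → pick Echo (covers 1 new) → pick Flint (covers 1 new). Total picks: 5.
(The true minimum cover uses only 4 blocks, so greedy is not optimal here.)

5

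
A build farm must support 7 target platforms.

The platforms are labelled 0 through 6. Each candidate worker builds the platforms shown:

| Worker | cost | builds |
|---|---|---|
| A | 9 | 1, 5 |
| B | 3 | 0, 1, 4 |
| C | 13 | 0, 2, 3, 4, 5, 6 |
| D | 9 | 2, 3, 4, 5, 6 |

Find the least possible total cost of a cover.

12

B, D together cover every platform (B ∪ D = {0, 1, 2, 3, 4, 5, 6}); total cost 3 + 9 = 12.
No covering selection has total cost below 12.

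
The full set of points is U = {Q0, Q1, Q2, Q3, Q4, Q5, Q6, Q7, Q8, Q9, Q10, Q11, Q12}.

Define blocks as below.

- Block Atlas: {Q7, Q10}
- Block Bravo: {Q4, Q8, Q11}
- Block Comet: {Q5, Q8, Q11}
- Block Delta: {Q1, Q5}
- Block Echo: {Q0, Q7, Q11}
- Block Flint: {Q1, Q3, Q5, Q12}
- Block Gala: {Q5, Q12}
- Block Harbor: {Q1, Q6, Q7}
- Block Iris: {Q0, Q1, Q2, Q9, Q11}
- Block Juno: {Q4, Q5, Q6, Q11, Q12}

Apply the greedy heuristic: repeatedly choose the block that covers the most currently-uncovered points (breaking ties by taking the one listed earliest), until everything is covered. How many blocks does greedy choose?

Greedy: pick Iris (covers 5 new) → pick Juno (covers 4 new) → pick Atlas (covers 2 new) → pick Bravo (covers 1 new) → pick Flint (covers 1 new). Total picks: 5.

5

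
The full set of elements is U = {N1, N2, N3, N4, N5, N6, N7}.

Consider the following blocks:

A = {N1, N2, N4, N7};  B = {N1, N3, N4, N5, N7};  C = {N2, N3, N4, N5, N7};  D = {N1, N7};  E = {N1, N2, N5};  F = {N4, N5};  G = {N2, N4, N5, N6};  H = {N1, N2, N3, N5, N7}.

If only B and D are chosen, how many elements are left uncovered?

2

Union of B, D = {N1, N3, N4, N5, N7}.
Not covered: N2, N6 — 2 elements.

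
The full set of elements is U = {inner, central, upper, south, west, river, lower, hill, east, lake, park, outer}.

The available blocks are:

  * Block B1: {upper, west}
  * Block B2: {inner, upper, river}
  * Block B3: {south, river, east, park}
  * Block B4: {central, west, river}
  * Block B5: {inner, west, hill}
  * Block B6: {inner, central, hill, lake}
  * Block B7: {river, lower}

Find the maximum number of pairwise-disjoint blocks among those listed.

3

B1, B6, B7 are pairwise disjoint (B1={upper,west}; B6={inner,central,hill,lake}; B7={river,lower}).
Every remaining block overlaps one of these, and no 4 of the listed blocks are pairwise disjoint, so 3 is the maximum.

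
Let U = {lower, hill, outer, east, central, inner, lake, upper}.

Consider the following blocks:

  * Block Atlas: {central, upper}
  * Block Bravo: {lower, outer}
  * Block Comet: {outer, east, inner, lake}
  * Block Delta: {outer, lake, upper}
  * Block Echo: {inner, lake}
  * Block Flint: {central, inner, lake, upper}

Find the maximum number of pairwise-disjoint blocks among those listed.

3

Atlas, Bravo, Echo are pairwise disjoint (Atlas={central,upper}; Bravo={lower,outer}; Echo={inner,lake}).
Every remaining block overlaps one of these, and no 4 of the listed blocks are pairwise disjoint, so 3 is the maximum.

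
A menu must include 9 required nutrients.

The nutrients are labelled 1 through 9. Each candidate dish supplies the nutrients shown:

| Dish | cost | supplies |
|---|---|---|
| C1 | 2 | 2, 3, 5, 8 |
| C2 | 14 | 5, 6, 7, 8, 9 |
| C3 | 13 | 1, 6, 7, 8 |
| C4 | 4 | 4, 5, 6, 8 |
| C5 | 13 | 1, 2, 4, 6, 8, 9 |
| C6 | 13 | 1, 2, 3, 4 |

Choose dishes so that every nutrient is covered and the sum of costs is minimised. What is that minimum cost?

C2, C6 together cover every nutrient (C2 ∪ C6 = {1, 2, 3, 4, 5, 6, 7, 8, 9}); total cost 14 + 13 = 27.
The greedy pick C1, C4, C3, C5 costs 32; no covering selection beats 27.

27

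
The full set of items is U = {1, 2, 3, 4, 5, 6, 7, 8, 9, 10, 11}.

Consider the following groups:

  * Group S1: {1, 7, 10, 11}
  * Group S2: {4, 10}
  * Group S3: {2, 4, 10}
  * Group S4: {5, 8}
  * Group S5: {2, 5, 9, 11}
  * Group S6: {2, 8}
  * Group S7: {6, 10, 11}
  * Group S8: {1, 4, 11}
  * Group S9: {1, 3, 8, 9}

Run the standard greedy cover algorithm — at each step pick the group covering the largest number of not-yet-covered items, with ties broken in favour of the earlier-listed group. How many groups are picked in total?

5

Greedy: pick S1 (covers 4 new) → pick S5 (covers 3 new) → pick S9 (covers 2 new) → pick S2 (covers 1 new) → pick S7 (covers 1 new). Total picks: 5.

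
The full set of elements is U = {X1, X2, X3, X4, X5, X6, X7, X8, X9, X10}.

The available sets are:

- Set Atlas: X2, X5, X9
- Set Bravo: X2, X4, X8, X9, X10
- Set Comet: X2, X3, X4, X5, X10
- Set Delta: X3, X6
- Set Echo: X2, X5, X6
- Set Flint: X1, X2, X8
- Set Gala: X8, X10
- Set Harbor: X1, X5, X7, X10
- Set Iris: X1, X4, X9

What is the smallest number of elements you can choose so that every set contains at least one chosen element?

4

H = {X1, X2, X6, X8} meets every set (each contains at least one member of H), and |H| = 4.
No choice of 3 elements meets every set, so 4 is the minimum.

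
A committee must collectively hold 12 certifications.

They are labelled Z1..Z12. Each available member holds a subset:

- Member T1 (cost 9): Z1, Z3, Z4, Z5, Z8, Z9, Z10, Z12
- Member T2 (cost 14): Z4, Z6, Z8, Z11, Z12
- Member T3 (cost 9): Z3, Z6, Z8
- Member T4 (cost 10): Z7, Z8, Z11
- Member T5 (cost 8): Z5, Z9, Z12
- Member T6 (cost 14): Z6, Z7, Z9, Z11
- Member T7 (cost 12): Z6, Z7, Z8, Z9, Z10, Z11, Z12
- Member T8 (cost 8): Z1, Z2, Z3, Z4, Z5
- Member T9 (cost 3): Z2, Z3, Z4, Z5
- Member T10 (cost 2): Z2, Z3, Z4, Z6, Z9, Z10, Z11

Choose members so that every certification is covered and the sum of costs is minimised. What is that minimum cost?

T7, T8 together cover every certification (T7 ∪ T8 = {Z1, Z2, Z3, Z4, Z5, Z6, Z7, Z8, Z9, Z10, Z11, Z12}); total cost 12 + 8 = 20.
The greedy pick T10, T1, T4 costs 21; no covering selection beats 20.

20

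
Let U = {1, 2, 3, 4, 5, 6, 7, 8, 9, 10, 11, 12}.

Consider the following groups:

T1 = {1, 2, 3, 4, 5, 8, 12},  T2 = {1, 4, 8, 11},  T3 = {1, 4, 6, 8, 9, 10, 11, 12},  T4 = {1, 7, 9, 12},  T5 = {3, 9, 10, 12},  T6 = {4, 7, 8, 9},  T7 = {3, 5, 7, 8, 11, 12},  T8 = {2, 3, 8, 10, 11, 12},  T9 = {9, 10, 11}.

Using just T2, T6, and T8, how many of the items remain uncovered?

2

Union of T2, T6, T8 = {1, 2, 3, 4, 7, 8, 9, 10, 11, 12}.
Not covered: 5, 6 — 2 items.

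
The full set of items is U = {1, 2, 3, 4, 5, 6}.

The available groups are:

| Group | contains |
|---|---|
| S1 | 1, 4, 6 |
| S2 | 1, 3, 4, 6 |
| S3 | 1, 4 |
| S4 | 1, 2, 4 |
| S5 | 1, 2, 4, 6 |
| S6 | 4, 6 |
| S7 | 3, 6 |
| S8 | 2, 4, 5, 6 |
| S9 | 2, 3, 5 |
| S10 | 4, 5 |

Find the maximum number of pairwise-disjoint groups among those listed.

2

S4, S7 are pairwise disjoint (S4={1,2,4}; S7={3,6}).
Every remaining group overlaps one of these, and no 3 of the listed groups are pairwise disjoint, so 2 is the maximum.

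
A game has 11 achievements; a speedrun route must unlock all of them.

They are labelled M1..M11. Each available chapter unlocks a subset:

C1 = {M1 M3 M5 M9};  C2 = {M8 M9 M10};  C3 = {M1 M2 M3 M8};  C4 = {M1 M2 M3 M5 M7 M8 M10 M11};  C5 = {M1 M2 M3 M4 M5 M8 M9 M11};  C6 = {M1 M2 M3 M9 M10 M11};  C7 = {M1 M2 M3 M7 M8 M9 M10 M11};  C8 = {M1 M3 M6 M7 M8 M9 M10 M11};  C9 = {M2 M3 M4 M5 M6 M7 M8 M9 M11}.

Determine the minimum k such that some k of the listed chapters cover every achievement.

Take {C4, C9}. Their union is {M1, M2, M3, M4, M5, M6, M7, M8, M9, M10, M11}, which is all 11 achievements.
No single chapter has all 11 achievements (the largest, C9, has 9), so 2 is optimal.

2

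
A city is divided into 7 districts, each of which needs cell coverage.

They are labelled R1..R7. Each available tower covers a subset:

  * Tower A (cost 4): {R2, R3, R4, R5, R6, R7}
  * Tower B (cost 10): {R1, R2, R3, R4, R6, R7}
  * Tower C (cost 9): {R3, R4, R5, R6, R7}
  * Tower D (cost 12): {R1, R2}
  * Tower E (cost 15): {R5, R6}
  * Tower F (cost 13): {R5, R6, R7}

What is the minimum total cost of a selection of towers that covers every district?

14

A, B together cover every district (A ∪ B = {R1, R2, R3, R4, R5, R6, R7}); total cost 4 + 10 = 14.
No covering selection has total cost below 14.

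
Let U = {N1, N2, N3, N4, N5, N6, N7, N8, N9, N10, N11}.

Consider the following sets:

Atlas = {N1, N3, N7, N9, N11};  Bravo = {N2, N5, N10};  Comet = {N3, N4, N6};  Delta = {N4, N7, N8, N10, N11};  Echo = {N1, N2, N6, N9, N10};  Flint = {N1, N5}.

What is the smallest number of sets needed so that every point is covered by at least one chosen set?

4

Atlas and Bravo and Delta and Echo together: Atlas ∪ Bravo ∪ Delta ∪ Echo = {N1, N2, N3, N4, N5, N6, N7, N8, N9, N10, N11} — every point is covered.
No 3 of the 6 sets cover everything (all 20 combinations miss at least one point), so 4 is optimal.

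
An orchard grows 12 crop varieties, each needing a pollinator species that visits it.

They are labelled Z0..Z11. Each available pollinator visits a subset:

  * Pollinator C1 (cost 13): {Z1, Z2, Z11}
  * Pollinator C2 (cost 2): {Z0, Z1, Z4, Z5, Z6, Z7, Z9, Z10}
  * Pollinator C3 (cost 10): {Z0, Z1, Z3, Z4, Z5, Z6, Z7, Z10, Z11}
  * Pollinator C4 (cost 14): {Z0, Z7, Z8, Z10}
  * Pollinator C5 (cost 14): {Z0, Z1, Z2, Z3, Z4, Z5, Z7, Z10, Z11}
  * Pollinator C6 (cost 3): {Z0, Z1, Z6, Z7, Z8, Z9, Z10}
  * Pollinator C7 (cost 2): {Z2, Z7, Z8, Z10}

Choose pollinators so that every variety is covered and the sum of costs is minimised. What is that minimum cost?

C2, C3, C7 together cover every variety (C2 ∪ C3 ∪ C7 = {Z0, Z1, Z2, Z3, Z4, Z5, Z6, Z7, Z8, Z9, Z10, Z11}); total cost 2 + 10 + 2 = 14.
No covering selection has total cost below 14.

14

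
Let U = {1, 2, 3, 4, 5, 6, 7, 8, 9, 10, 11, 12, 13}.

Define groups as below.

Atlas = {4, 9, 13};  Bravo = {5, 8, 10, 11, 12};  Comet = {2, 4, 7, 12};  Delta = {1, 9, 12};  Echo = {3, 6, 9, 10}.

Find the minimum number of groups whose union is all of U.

Take {Atlas, Bravo, Comet, Delta, Echo}. Their union is {1, 2, 3, 4, 5, 6, 7, 8, 9, 10, 11, 12, 13}, which is all 13 elements.
No 4 of the 5 groups cover everything (all 5 combinations miss at least one element), so 5 is optimal.

5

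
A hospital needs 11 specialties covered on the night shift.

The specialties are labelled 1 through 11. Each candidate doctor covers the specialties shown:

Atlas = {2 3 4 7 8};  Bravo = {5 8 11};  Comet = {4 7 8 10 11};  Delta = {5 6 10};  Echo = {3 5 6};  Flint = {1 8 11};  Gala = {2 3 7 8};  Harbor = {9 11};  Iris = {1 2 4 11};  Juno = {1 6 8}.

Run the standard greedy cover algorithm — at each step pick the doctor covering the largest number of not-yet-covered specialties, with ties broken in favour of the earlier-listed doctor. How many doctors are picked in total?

4

Greedy: pick Atlas (covers 5 new) → pick Delta (covers 3 new) → pick Flint (covers 2 new) → pick Harbor (covers 1 new). Total picks: 4.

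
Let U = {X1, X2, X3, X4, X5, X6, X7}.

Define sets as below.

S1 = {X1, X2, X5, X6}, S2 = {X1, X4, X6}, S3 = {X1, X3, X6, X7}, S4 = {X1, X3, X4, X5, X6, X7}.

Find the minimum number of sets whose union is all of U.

Take {S1, S4}. Their union is {X1, X2, X3, X4, X5, X6, X7}, which is all 7 items.
No single set has all 7 items (the largest, S4, has 6), so 2 is optimal.

2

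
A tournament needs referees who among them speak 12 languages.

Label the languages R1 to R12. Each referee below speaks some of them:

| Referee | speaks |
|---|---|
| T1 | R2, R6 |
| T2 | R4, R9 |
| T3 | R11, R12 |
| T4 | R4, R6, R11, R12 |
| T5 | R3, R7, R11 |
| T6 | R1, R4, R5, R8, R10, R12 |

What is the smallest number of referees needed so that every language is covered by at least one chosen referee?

4

T1 and T2 and T5 and T6 together: T1 ∪ T2 ∪ T5 ∪ T6 = {R1, R2, R3, R4, R5, R6, R7, R8, R9, R10, R11, R12} — every language is covered.
No 3 of the 6 referees cover everything (all 20 combinations miss at least one language), so 4 is optimal.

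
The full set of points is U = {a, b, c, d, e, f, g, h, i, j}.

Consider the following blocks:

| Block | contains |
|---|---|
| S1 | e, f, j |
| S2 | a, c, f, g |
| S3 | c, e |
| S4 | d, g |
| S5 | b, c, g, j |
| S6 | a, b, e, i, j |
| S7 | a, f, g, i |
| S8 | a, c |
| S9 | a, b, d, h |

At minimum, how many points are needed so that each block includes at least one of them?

3

T = {a, e, g} meets every block (each contains at least one member of T), and |T| = 3.
The blocks S1, S4, S8 are pairwise disjoint, so any hitting set needs a separate point for each — at least 3. Hence 3 is optimal.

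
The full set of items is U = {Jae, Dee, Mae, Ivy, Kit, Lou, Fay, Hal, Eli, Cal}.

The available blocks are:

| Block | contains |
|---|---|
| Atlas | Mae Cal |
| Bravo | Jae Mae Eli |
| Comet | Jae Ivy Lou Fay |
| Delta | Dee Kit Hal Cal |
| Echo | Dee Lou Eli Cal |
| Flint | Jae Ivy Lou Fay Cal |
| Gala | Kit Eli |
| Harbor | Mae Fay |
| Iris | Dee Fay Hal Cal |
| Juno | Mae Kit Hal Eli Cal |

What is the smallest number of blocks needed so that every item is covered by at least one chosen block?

3

Flint, Iris, and Juno cover everything between them: the union {Jae, Dee, Mae, Ivy, Kit, Lou, Fay, Hal, Eli, Cal} is all of U.
No 2 of the 10 blocks cover everything (all 45 combinations miss at least one item), so 3 is optimal.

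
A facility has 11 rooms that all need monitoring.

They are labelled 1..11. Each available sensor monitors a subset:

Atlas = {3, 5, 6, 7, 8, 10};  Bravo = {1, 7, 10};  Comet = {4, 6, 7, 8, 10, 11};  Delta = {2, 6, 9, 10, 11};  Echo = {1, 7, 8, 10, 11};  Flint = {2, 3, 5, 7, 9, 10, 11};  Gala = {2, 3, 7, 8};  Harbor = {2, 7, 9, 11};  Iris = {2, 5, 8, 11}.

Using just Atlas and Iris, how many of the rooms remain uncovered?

3

Union of Atlas, Iris = {2, 3, 5, 6, 7, 8, 10, 11}.
Not covered: 1, 4, 9 — 3 rooms.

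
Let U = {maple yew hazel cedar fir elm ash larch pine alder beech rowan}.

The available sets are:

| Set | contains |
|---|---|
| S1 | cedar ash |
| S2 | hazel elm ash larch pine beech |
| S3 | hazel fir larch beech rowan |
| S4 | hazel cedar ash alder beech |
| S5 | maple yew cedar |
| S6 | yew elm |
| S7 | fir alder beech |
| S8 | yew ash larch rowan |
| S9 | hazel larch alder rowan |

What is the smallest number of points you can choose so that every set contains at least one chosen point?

H = {yew, ash, larch, alder} meets every set (each contains at least one member of H), and |H| = 4.
No choice of 3 points meets every set, so 4 is the minimum.

4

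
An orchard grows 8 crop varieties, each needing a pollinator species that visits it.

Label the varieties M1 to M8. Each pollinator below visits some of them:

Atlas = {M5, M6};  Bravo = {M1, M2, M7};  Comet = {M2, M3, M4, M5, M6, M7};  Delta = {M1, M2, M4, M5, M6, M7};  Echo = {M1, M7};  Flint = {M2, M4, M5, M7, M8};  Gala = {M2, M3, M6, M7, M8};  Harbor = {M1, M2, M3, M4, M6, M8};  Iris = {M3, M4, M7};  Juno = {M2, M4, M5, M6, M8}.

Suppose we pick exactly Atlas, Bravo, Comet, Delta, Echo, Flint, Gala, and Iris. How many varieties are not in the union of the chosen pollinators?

Union of Atlas, Bravo, Comet, Delta, Echo, Flint, Gala, Iris = {M1, M2, M3, M4, M5, M6, M7, M8} — that's every variety, so 0 are uncovered.

0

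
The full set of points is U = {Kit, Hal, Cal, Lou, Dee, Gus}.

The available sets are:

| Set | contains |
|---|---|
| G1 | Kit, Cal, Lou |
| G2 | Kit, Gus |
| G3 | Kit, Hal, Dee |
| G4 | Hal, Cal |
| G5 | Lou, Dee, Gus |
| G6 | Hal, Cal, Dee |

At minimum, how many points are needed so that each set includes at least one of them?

Take H = {Kit, Hal, Dee}. Each listed set contains at least one of these, so H is a hitting set of size 3.
No choice of 2 points meets every set, so 3 is the minimum.

3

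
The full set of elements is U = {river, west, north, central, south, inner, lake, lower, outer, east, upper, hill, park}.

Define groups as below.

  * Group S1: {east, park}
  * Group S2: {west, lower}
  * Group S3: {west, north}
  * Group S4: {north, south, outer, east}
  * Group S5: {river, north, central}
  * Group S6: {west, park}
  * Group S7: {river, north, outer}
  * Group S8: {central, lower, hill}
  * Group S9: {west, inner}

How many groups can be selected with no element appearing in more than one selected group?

S1, S7, S8, S9 are pairwise disjoint (S1={east,park}; S7={river,north,outer}; S8={central,lower,hill}; S9={west,inner}).
Every remaining group overlaps one of these, and no 5 of the listed groups are pairwise disjoint, so 4 is the maximum.

4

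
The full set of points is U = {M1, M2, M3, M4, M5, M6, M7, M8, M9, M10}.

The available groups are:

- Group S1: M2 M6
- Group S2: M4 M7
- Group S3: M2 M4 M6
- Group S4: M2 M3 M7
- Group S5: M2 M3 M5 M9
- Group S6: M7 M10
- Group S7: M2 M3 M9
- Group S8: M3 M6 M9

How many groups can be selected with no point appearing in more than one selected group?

S5, S6 are pairwise disjoint (S5={M2,M3,M5,M9}; S6={M7,M10}).
Every remaining group overlaps one of these, and no 3 of the listed groups are pairwise disjoint, so 2 is the maximum.

2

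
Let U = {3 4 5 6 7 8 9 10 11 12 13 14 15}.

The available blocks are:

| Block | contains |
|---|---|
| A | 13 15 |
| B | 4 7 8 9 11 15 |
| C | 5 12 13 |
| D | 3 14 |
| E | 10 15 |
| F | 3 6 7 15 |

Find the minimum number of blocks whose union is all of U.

5

B and C and D and E and F together: B ∪ C ∪ D ∪ E ∪ F = {3, 4, 5, 6, 7, 8, 9, 10, 11, 12, 13, 14, 15} — every point is covered.
No 4 of the 6 blocks cover everything (all 15 combinations miss at least one point), so 5 is optimal.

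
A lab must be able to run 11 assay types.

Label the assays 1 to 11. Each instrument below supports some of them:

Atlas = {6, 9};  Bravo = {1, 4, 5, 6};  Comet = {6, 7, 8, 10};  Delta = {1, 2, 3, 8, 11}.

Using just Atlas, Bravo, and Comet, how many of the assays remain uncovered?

Union of Atlas, Bravo, Comet = {1, 4, 5, 6, 7, 8, 9, 10}.
Not covered: 2, 3, 11 — 3 assays.

3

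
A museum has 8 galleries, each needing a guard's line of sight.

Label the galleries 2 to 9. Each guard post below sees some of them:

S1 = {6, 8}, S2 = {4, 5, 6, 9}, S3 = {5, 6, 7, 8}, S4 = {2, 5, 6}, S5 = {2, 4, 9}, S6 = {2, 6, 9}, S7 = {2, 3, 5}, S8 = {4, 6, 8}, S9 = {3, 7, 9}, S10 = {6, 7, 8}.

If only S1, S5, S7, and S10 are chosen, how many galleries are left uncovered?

0

Union of S1, S5, S7, S10 = {2, 3, 4, 5, 6, 7, 8, 9} — that's every gallery, so 0 are uncovered.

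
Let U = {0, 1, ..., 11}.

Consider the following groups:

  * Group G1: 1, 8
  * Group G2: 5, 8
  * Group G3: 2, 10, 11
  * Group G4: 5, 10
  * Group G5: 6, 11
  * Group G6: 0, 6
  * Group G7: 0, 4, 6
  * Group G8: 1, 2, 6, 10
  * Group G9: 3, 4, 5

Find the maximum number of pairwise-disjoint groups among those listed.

G1, G3, G6, G9 are pairwise disjoint (G1={1,8}; G3={2,10,11}; G6={0,6}; G9={3,4,5}).
Every remaining group overlaps one of these, and no 5 of the listed groups are pairwise disjoint, so 4 is the maximum.

4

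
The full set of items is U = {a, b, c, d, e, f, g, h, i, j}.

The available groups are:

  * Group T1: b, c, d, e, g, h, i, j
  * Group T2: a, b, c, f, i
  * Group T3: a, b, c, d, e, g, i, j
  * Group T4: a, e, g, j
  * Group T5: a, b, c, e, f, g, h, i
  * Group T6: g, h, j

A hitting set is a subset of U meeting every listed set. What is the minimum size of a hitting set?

2

T = {c, g} meets every group (each contains at least one member of T), and |T| = 2.
The groups T2, T6 are pairwise disjoint, so any hitting set needs a separate item for each — at least 2. Hence 2 is optimal.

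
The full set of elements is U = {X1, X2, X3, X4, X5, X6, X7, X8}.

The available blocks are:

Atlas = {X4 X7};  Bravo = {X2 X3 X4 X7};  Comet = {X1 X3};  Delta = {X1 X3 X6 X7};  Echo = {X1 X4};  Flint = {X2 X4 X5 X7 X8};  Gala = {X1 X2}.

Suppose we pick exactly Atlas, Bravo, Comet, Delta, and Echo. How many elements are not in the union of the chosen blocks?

Union of Atlas, Bravo, Comet, Delta, Echo = {X1, X2, X3, X4, X6, X7}.
Not covered: X5, X8 — 2 elements.

2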